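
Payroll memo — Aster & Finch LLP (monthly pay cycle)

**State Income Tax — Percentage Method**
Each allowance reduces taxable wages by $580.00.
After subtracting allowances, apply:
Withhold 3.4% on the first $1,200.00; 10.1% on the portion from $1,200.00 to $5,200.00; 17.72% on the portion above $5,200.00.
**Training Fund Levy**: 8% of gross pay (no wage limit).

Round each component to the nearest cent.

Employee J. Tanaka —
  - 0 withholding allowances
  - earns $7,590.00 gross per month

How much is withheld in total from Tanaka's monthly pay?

$1,475.51

State Income Tax: taxable = $7,590.00
  $444.80 + 17.72% × ($7,590.00 − $5,200.00) = $444.80 + 17.72% × $2,390.00 = $868.31
Training Fund Levy: 8% × $7,590.00 = $607.20
Total: $868.31 + $607.20 = $1,475.51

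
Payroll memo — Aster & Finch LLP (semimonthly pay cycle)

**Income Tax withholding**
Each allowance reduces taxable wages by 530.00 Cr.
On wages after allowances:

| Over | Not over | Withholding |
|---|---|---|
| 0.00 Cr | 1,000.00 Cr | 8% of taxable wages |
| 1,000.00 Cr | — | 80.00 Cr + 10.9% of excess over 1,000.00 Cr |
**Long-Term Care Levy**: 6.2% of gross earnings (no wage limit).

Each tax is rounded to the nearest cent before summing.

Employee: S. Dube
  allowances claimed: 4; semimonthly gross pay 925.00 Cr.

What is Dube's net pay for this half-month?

867.65 Cr

Income Tax: taxable = 925.00 Cr − 4×530.00 Cr = -1,195.00 Cr
  Taxable ≤ 0 → 0.00 Cr
Long-Term Care Levy: 6.2% × 925.00 Cr = 57.35 Cr
Total withheld: 0.00 Cr + 57.35 Cr = 57.35 Cr
Net pay: 925.00 Cr − 57.35 Cr = 867.65 Cr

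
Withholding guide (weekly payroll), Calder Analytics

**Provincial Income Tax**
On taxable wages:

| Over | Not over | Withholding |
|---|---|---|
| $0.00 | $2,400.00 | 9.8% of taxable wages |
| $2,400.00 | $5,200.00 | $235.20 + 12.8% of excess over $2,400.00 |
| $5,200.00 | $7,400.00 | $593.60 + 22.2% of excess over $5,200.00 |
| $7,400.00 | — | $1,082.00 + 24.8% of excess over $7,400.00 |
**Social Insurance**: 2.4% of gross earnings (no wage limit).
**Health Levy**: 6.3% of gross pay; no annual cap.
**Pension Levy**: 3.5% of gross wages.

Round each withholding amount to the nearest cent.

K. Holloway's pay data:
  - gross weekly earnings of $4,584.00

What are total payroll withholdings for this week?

$1,074.00

Provincial Income Tax: taxable = $4,584.00
  $235.20 + 12.8% × ($4,584.00 − $2,400.00) = $235.20 + 12.8% × $2,184.00 = $514.75
Social Insurance: 2.4% × $4,584.00 = $110.02
Health Levy: 6.3% × $4,584.00 = $288.79
Pension Levy: 3.5% × $4,584.00 = $160.44
Total: $514.75 + $110.02 + $288.79 + $160.44 = $1,074.00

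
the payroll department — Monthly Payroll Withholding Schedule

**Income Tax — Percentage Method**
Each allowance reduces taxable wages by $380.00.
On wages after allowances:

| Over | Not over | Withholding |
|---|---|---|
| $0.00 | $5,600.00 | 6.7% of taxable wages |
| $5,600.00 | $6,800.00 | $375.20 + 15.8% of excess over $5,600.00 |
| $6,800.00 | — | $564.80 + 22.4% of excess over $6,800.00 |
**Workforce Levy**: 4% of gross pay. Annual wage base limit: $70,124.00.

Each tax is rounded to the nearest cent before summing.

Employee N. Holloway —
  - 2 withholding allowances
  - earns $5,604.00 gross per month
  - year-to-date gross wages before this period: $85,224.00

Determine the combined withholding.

Income Tax: taxable = $5,604.00 − 2×$380.00 = $4,844.00
  6.7% × $4,844.00 = $324.55
Workforce Levy: YTD $85,224.00 ≥ cap $70,124.00 → $0.00
Total: $324.55 + $0.00 = $324.55

$324.55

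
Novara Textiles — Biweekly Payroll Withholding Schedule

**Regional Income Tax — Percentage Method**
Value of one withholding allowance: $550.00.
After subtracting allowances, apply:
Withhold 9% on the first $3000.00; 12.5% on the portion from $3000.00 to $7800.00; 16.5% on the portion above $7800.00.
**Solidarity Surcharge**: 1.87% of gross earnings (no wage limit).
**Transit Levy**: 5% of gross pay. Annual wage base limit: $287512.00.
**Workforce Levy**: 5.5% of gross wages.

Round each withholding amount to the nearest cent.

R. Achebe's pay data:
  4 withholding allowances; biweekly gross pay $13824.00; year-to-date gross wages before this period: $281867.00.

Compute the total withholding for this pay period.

$2802.04

Regional Income Tax: taxable = $13824.00 − 4×$550.00 = $11624.00
  $870.00 + 16.5% × ($11624.00 − $7800.00) = $870.00 + 16.5% × $3824.00 = $1500.96
Solidarity Surcharge: 1.87% × $13824.00 = $258.51
Transit Levy: cap $287512.00 − YTD $281867.00 = $5645.00 subject; 5% × $5645.00 = $282.25
Workforce Levy: 5.5% × $13824.00 = $760.32
Total: $1500.96 + $258.51 + $282.25 + $760.32 = $2802.04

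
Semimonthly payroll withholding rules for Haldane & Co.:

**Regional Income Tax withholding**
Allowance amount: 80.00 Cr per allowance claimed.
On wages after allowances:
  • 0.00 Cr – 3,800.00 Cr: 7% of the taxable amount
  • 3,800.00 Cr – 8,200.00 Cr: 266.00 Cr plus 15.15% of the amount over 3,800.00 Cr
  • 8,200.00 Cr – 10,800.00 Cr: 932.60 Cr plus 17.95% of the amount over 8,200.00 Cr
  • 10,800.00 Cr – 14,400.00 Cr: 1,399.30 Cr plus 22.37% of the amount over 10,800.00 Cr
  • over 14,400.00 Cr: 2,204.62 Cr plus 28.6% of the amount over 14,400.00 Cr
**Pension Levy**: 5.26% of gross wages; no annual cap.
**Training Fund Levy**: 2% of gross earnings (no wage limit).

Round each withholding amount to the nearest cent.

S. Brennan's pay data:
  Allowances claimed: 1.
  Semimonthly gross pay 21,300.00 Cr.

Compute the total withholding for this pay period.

5,701.52 Cr

Regional Income Tax: taxable = 21,300.00 Cr − 1×80.00 Cr = 21,220.00 Cr
  2,204.62 Cr + 28.6% × (21,220.00 Cr − 14,400.00 Cr) = 2,204.62 Cr + 28.6% × 6,820.00 Cr = 4,155.14 Cr
Pension Levy: 5.26% × 21,300.00 Cr = 1,120.38 Cr
Training Fund Levy: 2% × 21,300.00 Cr = 426.00 Cr
Total: 4,155.14 Cr + 1,120.38 Cr + 426.00 Cr = 5,701.52 Cr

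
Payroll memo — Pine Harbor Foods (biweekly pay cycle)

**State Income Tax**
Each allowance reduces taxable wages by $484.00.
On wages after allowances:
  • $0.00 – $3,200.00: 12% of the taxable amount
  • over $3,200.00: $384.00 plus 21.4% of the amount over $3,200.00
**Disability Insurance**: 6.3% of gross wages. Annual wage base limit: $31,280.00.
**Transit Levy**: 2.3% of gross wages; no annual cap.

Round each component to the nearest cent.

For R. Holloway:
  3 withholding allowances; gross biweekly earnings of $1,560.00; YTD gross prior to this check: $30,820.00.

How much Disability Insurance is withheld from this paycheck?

Disability Insurance: cap $31,280.00 − YTD $30,820.00 = $460.00 subject; 6.3% × $460.00 = $28.98

$28.98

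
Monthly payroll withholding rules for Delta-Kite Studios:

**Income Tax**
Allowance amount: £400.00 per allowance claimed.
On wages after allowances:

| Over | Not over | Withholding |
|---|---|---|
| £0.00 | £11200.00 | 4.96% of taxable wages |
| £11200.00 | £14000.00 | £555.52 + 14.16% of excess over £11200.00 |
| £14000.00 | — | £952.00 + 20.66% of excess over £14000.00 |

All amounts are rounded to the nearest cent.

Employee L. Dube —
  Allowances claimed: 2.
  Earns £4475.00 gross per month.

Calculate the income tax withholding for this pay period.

£182.28

Income Tax: taxable = £4475.00 − 2×£400.00 = £3675.00
  4.96% × £3675.00 = £182.28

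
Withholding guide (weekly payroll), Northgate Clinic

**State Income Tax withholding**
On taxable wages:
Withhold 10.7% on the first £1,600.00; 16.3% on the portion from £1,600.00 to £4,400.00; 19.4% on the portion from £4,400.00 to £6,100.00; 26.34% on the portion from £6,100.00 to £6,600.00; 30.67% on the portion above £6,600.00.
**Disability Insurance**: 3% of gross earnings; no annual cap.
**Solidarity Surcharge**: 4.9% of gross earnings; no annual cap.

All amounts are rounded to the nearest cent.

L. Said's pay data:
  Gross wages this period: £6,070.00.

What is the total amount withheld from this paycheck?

£1,431.11

State Income Tax: taxable = £6,070.00
  £627.60 + 19.4% × (£6,070.00 − £4,400.00) = £627.60 + 19.4% × £1,670.00 = £951.58
Disability Insurance: 3% × £6,070.00 = £182.10
Solidarity Surcharge: 4.9% × £6,070.00 = £297.43
Total: £951.58 + £182.10 + £297.43 = £1,431.11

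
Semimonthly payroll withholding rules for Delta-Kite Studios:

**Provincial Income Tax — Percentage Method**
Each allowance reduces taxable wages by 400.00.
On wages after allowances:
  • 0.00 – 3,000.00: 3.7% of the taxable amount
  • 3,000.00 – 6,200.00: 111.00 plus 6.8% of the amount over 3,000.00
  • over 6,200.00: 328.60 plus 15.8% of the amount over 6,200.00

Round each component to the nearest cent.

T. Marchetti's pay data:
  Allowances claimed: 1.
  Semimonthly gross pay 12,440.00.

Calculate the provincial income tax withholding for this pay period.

Provincial Income Tax: taxable = 12,440.00 − 1×400.00 = 12,040.00
  328.60 + 15.8% × (12,040.00 − 6,200.00) = 328.60 + 15.8% × 5,840.00 = 1,251.32

1,251.32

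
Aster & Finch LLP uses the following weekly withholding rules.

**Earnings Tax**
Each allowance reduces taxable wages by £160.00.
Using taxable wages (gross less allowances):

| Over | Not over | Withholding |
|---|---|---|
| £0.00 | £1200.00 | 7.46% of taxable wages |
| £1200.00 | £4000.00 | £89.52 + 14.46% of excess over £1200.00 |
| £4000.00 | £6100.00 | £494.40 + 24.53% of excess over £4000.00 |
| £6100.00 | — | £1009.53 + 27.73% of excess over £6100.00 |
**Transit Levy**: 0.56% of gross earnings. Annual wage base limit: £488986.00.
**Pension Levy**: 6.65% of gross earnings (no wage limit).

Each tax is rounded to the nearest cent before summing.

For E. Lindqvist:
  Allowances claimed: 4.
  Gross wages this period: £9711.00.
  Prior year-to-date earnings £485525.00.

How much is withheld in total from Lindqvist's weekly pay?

£2498.55

Earnings Tax: taxable = £9711.00 − 4×£160.00 = £9071.00
  £1009.53 + 27.73% × (£9071.00 − £6100.00) = £1009.53 + 27.73% × £2971.00 = £1833.39
Transit Levy: cap £488986.00 − YTD £485525.00 = £3461.00 subject; 0.56% × £3461.00 = £19.38
Pension Levy: 6.65% × £9711.00 = £645.78
Total: £1833.39 + £19.38 + £645.78 = £2498.55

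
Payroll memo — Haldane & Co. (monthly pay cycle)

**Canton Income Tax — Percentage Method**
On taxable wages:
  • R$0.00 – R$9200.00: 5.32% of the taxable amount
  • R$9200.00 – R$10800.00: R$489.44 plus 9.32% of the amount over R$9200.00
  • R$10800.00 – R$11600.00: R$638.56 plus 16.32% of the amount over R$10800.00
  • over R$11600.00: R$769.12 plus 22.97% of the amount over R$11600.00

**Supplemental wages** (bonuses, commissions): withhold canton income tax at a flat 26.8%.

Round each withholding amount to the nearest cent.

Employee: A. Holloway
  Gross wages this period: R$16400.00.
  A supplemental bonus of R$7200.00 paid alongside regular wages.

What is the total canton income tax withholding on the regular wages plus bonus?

R$3801.28

Canton Income Tax: taxable = R$16400.00
  R$769.12 + 22.97% × (R$16400.00 − R$11600.00) = R$769.12 + 22.97% × R$4800.00 = R$1871.68
Supplemental (26.8% flat on bonus): 26.8% × R$7200.00 = R$1929.60
Total canton income tax: R$1871.68 + R$1929.60 = R$3801.28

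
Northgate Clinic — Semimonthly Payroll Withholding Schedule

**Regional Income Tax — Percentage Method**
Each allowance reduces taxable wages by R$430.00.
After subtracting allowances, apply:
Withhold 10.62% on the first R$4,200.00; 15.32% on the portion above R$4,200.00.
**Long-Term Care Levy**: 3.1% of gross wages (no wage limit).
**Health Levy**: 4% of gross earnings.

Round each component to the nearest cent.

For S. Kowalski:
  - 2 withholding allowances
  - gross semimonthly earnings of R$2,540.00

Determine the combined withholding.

Regional Income Tax: taxable = R$2,540.00 − 2×R$430.00 = R$1,680.00
  10.62% × R$1,680.00 = R$178.42
Long-Term Care Levy: 3.1% × R$2,540.00 = R$78.74
Health Levy: 4% × R$2,540.00 = R$101.60
Total: R$178.42 + R$78.74 + R$101.60 = R$358.76

R$358.76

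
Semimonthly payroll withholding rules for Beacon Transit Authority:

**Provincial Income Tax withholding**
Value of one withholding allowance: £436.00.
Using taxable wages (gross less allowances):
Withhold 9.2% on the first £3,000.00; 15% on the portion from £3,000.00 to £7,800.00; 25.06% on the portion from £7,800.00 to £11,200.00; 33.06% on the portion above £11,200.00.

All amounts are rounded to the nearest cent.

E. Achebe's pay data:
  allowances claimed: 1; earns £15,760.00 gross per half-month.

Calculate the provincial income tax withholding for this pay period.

£3,211.43

Provincial Income Tax: taxable = £15,760.00 − 1×£436.00 = £15,324.00
  £1,848.04 + 33.06% × (£15,324.00 − £11,200.00) = £1,848.04 + 33.06% × £4,124.00 = £3,211.43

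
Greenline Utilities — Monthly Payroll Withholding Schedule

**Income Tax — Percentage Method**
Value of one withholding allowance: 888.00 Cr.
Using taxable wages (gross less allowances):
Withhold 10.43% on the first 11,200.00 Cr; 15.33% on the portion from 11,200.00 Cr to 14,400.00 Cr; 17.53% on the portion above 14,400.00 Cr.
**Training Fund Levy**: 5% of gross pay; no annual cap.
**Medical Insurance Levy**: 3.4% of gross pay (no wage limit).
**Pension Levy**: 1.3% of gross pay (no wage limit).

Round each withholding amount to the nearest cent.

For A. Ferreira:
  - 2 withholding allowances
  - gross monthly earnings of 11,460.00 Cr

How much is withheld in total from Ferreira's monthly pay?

Income Tax: taxable = 11,460.00 Cr − 2×888.00 Cr = 9,684.00 Cr
  10.43% × 9,684.00 Cr = 1,010.04 Cr
Training Fund Levy: 5% × 11,460.00 Cr = 573.00 Cr
Medical Insurance Levy: 3.4% × 11,460.00 Cr = 389.64 Cr
Pension Levy: 1.3% × 11,460.00 Cr = 148.98 Cr
Total: 1,010.04 Cr + 573.00 Cr + 389.64 Cr + 148.98 Cr = 2,121.66 Cr

2,121.66 Cr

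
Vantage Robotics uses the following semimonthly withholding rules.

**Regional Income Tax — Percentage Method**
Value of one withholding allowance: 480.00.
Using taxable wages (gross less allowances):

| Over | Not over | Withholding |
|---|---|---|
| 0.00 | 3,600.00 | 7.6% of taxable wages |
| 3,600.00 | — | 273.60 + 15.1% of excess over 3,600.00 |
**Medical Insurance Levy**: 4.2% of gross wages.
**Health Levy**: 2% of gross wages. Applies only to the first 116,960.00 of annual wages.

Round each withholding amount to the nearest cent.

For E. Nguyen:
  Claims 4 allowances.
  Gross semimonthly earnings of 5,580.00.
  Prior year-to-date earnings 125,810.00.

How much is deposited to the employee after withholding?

5,062.98

Regional Income Tax: taxable = 5,580.00 − 4×480.00 = 3,660.00
  273.60 + 15.1% × (3,660.00 − 3,600.00) = 273.60 + 15.1% × 60.00 = 282.66
Medical Insurance Levy: 4.2% × 5,580.00 = 234.36
Health Levy: YTD 125,810.00 ≥ cap 116,960.00 → 0.00
Total withheld: 282.66 + 234.36 + 0.00 = 517.02
Net pay: 5,580.00 − 517.02 = 5,062.98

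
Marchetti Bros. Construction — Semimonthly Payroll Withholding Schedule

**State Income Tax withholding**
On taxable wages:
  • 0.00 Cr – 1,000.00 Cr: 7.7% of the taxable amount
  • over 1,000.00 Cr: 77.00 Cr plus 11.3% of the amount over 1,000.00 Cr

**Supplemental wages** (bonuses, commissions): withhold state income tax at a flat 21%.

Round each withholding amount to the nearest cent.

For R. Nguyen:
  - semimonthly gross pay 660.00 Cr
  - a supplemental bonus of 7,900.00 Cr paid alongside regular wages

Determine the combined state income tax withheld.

State Income Tax: taxable = 660.00 Cr
  7.7% × 660.00 Cr = 50.82 Cr
Supplemental (21% flat on bonus): 21% × 7,900.00 Cr = 1,659.00 Cr
Total state income tax: 50.82 Cr + 1,659.00 Cr = 1,709.82 Cr

1,709.82 Cr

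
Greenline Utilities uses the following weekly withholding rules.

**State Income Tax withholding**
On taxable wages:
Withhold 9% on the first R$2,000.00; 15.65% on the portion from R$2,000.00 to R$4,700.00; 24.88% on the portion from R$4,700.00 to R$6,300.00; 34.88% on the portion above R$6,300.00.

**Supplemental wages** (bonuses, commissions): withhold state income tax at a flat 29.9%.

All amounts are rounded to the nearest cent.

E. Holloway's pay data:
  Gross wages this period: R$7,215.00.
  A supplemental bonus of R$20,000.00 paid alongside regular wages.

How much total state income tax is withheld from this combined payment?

State Income Tax: taxable = R$7,215.00
  R$1,000.63 + 34.88% × (R$7,215.00 − R$6,300.00) = R$1,000.63 + 34.88% × R$915.00 = R$1,319.78
Supplemental (29.9% flat on bonus): 29.9% × R$20,000.00 = R$5,980.00
Total state income tax: R$1,319.78 + R$5,980.00 = R$7,299.78

R$7,299.78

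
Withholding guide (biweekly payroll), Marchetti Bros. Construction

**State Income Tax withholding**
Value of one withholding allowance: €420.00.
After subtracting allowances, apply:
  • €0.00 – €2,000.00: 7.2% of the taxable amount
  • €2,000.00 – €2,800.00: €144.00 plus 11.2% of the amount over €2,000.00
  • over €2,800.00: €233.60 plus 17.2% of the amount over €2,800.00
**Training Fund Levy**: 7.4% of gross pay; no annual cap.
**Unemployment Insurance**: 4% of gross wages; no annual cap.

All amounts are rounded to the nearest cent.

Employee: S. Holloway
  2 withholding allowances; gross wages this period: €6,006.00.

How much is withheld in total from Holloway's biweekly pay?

State Income Tax: taxable = €6,006.00 − 2×€420.00 = €5,166.00
  €233.60 + 17.2% × (€5,166.00 − €2,800.00) = €233.60 + 17.2% × €2,366.00 = €640.55
Training Fund Levy: 7.4% × €6,006.00 = €444.44
Unemployment Insurance: 4% × €6,006.00 = €240.24
Total: €640.55 + €444.44 + €240.24 = €1,325.23

€1,325.23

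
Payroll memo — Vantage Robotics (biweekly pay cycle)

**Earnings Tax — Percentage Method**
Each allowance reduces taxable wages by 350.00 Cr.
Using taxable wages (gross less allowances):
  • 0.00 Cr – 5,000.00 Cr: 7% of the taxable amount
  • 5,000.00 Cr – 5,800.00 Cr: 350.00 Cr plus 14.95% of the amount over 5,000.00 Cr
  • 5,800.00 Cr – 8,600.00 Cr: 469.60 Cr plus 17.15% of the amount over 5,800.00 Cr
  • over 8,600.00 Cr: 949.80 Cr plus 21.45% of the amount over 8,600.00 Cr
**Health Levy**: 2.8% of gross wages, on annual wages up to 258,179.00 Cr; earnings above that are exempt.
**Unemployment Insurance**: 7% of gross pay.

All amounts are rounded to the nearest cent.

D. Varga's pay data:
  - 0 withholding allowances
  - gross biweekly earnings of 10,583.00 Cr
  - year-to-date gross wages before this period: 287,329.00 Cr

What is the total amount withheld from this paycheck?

Earnings Tax: taxable = 10,583.00 Cr
  949.80 Cr + 21.45% × (10,583.00 Cr − 8,600.00 Cr) = 949.80 Cr + 21.45% × 1,983.00 Cr = 1,375.15 Cr
Health Levy: YTD 287,329.00 Cr ≥ cap 258,179.00 Cr → 0.00 Cr
Unemployment Insurance: 7% × 10,583.00 Cr = 740.81 Cr
Total: 1,375.15 Cr + 0.00 Cr + 740.81 Cr = 2,115.96 Cr

2,115.96 Cr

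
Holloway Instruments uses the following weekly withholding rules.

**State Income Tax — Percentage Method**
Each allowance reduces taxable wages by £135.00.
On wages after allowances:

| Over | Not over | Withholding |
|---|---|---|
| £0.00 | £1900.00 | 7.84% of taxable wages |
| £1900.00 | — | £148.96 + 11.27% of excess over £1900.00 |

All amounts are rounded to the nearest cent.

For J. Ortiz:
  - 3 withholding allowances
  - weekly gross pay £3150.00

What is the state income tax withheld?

State Income Tax: taxable = £3150.00 − 3×£135.00 = £2745.00
  £148.96 + 11.27% × (£2745.00 − £1900.00) = £148.96 + 11.27% × £845.00 = £244.19

£244.19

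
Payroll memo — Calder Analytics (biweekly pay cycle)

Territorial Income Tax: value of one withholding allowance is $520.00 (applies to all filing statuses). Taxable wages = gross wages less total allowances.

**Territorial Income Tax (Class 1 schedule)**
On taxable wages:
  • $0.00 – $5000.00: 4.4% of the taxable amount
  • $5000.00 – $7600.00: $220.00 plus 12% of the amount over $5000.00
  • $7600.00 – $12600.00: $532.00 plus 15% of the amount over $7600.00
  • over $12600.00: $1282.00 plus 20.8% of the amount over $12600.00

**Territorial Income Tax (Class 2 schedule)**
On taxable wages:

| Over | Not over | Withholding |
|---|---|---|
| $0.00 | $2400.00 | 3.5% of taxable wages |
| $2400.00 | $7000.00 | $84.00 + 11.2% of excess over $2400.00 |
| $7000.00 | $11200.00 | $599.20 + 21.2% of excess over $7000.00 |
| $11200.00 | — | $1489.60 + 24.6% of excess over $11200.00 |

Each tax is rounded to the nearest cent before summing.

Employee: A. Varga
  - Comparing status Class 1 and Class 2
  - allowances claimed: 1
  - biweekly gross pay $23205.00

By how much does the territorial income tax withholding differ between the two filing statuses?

$935.23

Territorial Income Tax (Class 1): taxable = $23205.00 − 1×$520.00 = $22685.00
  $1282.00 + 20.8% × ($22685.00 − $12600.00) = $1282.00 + 20.8% × $10085.00 = $3379.68
Territorial Income Tax (Class 2): taxable = $23205.00 − 1×$520.00 = $22685.00
  $1489.60 + 24.6% × ($22685.00 − $11200.00) = $1489.60 + 24.6% × $11485.00 = $4314.91
Difference: |$3379.68 − $4314.91| = $935.23 (higher under Class 2)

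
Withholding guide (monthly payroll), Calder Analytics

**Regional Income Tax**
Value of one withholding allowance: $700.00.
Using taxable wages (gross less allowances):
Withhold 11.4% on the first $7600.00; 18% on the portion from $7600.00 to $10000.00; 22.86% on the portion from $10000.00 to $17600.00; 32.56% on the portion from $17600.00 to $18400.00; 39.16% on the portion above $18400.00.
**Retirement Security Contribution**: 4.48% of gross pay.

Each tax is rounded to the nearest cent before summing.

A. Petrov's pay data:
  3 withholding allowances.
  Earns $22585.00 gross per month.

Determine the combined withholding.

Regional Income Tax: taxable = $22585.00 − 3×$700.00 = $20485.00
  $3296.24 + 39.16% × ($20485.00 − $18400.00) = $3296.24 + 39.16% × $2085.00 = $4112.73
Retirement Security Contribution: 4.48% × $22585.00 = $1011.81
Total: $4112.73 + $1011.81 = $5124.54

$5124.54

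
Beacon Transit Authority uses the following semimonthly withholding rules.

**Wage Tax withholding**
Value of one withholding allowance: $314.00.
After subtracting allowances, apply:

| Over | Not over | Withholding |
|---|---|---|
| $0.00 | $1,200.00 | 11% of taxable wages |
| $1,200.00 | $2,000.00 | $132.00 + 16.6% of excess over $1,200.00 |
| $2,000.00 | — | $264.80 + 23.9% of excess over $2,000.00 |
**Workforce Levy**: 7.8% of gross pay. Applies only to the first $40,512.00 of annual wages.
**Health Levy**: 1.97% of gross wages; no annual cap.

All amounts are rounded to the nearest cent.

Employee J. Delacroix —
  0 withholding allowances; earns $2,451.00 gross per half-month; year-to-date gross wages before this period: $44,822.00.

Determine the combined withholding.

$420.87

Wage Tax: taxable = $2,451.00
  $264.80 + 23.9% × ($2,451.00 − $2,000.00) = $264.80 + 23.9% × $451.00 = $372.59
Workforce Levy: YTD $44,822.00 ≥ cap $40,512.00 → $0.00
Health Levy: 1.97% × $2,451.00 = $48.28
Total: $372.59 + $0.00 + $48.28 = $420.87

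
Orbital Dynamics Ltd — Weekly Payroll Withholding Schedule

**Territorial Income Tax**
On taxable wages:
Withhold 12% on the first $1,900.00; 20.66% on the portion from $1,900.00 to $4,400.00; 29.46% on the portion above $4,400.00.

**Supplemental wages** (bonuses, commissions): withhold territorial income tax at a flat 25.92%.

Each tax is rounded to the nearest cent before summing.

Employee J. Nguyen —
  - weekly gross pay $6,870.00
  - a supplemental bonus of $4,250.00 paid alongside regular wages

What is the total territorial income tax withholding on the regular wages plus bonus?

$2,573.76

Territorial Income Tax: taxable = $6,870.00
  $744.50 + 29.46% × ($6,870.00 − $4,400.00) = $744.50 + 29.46% × $2,470.00 = $1,472.16
Supplemental (25.92% flat on bonus): 25.92% × $4,250.00 = $1,101.60
Total territorial income tax: $1,472.16 + $1,101.60 = $2,573.76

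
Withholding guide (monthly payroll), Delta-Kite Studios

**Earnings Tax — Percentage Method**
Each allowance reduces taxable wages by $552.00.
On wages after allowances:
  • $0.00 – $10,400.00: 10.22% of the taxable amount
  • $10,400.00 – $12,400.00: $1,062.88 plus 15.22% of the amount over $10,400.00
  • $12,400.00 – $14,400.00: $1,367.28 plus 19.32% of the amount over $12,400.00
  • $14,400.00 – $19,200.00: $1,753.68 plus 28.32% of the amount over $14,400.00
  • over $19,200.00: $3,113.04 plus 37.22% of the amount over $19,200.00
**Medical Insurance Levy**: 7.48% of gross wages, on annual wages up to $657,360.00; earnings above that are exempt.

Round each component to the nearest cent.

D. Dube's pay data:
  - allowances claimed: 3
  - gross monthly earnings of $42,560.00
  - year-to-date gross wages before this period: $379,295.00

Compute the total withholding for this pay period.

$14,374.76

Earnings Tax: taxable = $42,560.00 − 3×$552.00 = $40,904.00
  $3,113.04 + 37.22% × ($40,904.00 − $19,200.00) = $3,113.04 + 37.22% × $21,704.00 = $11,191.27
Medical Insurance Levy: 7.48% × $42,560.00 = $3,183.49
Total: $11,191.27 + $3,183.49 = $14,374.76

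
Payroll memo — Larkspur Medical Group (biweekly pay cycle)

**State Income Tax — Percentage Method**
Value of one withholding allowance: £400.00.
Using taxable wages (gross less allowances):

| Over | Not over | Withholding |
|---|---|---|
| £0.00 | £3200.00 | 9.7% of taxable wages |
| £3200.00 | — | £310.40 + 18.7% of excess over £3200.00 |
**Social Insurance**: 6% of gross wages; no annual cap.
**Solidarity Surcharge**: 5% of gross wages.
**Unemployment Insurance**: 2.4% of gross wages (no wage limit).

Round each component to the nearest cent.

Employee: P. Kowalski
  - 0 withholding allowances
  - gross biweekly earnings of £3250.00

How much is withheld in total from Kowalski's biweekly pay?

£755.25

State Income Tax: taxable = £3250.00
  £310.40 + 18.7% × (£3250.00 − £3200.00) = £310.40 + 18.7% × £50.00 = £319.75
Social Insurance: 6% × £3250.00 = £195.00
Solidarity Surcharge: 5% × £3250.00 = £162.50
Unemployment Insurance: 2.4% × £3250.00 = £78.00
Total: £319.75 + £195.00 + £162.50 + £78.00 = £755.25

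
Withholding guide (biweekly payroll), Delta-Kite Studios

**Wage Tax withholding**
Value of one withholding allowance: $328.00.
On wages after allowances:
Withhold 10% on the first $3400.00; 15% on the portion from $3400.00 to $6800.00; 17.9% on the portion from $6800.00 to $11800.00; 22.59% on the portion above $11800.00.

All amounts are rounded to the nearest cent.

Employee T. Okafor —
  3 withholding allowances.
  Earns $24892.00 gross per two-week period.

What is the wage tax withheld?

Wage Tax: taxable = $24892.00 − 3×$328.00 = $23908.00
  $1745.00 + 22.59% × ($23908.00 − $11800.00) = $1745.00 + 22.59% × $12108.00 = $4480.20

$4480.20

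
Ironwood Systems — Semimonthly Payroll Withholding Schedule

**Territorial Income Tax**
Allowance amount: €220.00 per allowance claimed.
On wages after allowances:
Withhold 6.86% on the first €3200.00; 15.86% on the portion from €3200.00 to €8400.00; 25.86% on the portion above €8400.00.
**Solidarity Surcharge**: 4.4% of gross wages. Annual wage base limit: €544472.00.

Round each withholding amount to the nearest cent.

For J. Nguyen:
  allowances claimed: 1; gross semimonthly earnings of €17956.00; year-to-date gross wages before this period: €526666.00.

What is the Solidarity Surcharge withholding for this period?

Solidarity Surcharge: cap €544472.00 − YTD €526666.00 = €17806.00 subject; 4.4% × €17806.00 = €783.46

€783.46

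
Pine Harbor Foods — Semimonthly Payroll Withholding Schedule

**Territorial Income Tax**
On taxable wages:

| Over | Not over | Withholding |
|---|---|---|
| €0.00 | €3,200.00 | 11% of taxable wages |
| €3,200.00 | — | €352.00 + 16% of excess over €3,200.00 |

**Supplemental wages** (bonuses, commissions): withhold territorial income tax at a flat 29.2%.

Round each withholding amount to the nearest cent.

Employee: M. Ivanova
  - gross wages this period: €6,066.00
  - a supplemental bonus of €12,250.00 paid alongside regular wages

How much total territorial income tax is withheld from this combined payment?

€4,387.56

Territorial Income Tax: taxable = €6,066.00
  €352.00 + 16% × (€6,066.00 − €3,200.00) = €352.00 + 16% × €2,866.00 = €810.56
Supplemental (29.2% flat on bonus): 29.2% × €12,250.00 = €3,577.00
Total territorial income tax: €810.56 + €3,577.00 = €4,387.56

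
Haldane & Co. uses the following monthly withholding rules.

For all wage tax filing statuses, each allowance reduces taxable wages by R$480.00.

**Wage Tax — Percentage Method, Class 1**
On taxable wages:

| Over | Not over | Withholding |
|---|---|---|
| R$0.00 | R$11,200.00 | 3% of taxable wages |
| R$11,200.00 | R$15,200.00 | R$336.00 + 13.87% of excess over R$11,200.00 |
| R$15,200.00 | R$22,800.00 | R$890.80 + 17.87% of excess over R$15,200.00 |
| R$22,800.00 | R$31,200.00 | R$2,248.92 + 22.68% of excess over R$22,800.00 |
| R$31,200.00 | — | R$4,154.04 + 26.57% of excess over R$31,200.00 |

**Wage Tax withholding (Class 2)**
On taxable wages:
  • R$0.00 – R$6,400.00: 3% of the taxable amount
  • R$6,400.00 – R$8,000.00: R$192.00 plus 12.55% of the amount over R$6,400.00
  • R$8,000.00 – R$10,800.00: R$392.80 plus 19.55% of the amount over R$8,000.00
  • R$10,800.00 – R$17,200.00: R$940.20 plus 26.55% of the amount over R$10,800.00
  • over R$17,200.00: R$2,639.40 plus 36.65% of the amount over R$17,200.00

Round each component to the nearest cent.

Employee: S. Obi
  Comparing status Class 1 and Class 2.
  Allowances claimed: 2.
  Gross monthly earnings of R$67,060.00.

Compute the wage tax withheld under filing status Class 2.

Wage Tax (Class 2): taxable = R$67,060.00 − 2×R$480.00 = R$66,100.00
  R$2,639.40 + 36.65% × (R$66,100.00 − R$17,200.00) = R$2,639.40 + 36.65% × R$48,900.00 = R$20,561.25

R$20,561.25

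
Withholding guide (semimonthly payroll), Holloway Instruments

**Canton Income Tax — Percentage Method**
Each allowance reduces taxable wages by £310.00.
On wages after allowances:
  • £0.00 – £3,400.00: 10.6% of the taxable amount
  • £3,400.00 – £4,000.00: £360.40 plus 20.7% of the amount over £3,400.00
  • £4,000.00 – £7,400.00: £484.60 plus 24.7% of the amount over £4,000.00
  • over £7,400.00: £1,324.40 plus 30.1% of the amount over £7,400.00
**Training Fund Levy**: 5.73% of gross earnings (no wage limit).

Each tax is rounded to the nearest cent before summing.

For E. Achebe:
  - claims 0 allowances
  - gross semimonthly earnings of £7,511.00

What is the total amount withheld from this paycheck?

Canton Income Tax: taxable = £7,511.00
  £1,324.40 + 30.1% × (£7,511.00 − £7,400.00) = £1,324.40 + 30.1% × £111.00 = £1,357.81
Training Fund Levy: 5.73% × £7,511.00 = £430.38
Total: £1,357.81 + £430.38 = £1,788.19

£1,788.19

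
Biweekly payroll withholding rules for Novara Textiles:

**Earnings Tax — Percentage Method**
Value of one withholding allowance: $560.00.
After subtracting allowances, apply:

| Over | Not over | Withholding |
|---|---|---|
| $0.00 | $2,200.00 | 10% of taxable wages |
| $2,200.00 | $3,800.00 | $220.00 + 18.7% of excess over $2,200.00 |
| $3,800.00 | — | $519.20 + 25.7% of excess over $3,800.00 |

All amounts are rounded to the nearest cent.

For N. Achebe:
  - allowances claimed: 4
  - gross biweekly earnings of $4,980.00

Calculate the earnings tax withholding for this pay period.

$320.98

Earnings Tax: taxable = $4,980.00 − 4×$560.00 = $2,740.00
  $220.00 + 18.7% × ($2,740.00 − $2,200.00) = $220.00 + 18.7% × $540.00 = $320.98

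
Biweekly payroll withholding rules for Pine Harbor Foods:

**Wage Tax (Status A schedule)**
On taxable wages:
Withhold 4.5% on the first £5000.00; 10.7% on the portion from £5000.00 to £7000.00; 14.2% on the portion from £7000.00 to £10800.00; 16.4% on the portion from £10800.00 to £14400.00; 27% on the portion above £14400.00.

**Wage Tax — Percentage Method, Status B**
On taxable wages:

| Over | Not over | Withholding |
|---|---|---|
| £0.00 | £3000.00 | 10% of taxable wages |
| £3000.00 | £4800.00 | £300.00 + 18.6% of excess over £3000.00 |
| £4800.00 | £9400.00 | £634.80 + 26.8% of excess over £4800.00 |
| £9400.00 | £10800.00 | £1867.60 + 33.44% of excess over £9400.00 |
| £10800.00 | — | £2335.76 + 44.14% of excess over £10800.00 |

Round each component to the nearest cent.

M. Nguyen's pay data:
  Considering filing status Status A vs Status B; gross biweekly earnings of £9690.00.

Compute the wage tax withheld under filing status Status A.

Wage Tax (Status A): taxable = £9690.00
  £439.00 + 14.2% × (£9690.00 − £7000.00) = £439.00 + 14.2% × £2690.00 = £820.98

£820.98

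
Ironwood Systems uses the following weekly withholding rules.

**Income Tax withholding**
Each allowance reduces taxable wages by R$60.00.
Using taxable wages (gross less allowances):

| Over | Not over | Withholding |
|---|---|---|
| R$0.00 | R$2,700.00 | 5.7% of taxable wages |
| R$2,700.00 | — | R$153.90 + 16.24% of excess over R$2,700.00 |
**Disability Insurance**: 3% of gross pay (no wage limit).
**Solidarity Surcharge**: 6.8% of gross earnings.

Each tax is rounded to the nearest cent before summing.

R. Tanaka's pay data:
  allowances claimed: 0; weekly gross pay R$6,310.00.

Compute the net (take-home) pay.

R$4,951.46

Income Tax: taxable = R$6,310.00
  R$153.90 + 16.24% × (R$6,310.00 − R$2,700.00) = R$153.90 + 16.24% × R$3,610.00 = R$740.16
Disability Insurance: 3% × R$6,310.00 = R$189.30
Solidarity Surcharge: 6.8% × R$6,310.00 = R$429.08
Total withheld: R$740.16 + R$189.30 + R$429.08 = R$1,358.54
Net pay: R$6,310.00 − R$1,358.54 = R$4,951.46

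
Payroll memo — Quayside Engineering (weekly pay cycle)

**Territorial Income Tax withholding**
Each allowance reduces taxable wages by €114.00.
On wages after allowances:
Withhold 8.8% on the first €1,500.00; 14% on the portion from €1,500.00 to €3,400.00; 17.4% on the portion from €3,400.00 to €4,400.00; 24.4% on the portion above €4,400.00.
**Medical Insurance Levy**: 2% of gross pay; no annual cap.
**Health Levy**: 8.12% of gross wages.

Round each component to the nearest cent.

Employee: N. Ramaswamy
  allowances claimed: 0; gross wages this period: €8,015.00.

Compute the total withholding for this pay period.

Territorial Income Tax: taxable = €8,015.00
  €572.00 + 24.4% × (€8,015.00 − €4,400.00) = €572.00 + 24.4% × €3,615.00 = €1,454.06
Medical Insurance Levy: 2% × €8,015.00 = €160.30
Health Levy: 8.12% × €8,015.00 = €650.82
Total: €1,454.06 + €160.30 + €650.82 = €2,265.18

€2,265.18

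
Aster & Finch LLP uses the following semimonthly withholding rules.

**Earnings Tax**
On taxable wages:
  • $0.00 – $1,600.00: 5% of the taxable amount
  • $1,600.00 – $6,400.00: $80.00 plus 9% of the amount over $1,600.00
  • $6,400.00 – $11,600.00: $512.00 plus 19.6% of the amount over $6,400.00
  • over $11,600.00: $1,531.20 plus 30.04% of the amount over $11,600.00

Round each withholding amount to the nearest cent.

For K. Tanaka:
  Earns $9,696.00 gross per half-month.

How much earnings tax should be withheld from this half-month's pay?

$1,158.02

Earnings Tax: taxable = $9,696.00
  $512.00 + 19.6% × ($9,696.00 − $6,400.00) = $512.00 + 19.6% × $3,296.00 = $1,158.02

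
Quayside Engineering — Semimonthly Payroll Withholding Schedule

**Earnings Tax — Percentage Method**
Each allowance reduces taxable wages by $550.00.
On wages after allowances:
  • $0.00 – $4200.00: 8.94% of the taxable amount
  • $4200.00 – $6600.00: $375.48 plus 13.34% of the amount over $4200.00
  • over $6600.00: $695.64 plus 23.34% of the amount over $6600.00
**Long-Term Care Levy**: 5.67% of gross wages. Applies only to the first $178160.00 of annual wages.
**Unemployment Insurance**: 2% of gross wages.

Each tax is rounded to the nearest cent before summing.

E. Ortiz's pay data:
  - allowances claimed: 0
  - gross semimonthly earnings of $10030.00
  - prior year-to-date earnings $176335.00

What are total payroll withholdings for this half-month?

$1800.28

Earnings Tax: taxable = $10030.00
  $695.64 + 23.34% × ($10030.00 − $6600.00) = $695.64 + 23.34% × $3430.00 = $1496.20
Long-Term Care Levy: cap $178160.00 − YTD $176335.00 = $1825.00 subject; 5.67% × $1825.00 = $103.48
Unemployment Insurance: 2% × $10030.00 = $200.60
Total: $1496.20 + $103.48 + $200.60 = $1800.28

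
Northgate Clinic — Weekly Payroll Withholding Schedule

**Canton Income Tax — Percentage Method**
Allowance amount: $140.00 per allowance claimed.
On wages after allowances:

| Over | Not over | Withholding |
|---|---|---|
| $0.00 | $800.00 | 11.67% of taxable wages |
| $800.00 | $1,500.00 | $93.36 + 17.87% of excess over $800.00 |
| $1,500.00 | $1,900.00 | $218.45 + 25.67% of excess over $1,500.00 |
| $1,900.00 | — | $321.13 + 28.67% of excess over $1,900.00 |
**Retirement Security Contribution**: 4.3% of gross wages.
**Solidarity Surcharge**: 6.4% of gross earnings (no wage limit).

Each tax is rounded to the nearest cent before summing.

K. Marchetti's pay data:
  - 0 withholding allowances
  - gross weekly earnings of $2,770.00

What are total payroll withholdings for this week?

Canton Income Tax: taxable = $2,770.00
  $321.13 + 28.67% × ($2,770.00 − $1,900.00) = $321.13 + 28.67% × $870.00 = $570.56
Retirement Security Contribution: 4.3% × $2,770.00 = $119.11
Solidarity Surcharge: 6.4% × $2,770.00 = $177.28
Total: $570.56 + $119.11 + $177.28 = $866.95

$866.95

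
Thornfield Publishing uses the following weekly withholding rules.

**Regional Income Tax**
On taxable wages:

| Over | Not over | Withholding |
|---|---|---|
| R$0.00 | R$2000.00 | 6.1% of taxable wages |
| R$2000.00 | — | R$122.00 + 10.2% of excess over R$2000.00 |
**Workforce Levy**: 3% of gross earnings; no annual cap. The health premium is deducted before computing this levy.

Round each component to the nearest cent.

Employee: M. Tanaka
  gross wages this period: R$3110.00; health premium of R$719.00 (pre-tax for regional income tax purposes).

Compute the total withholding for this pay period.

R$233.61

Regional Income Tax: taxable = R$3110.00 − R$719.00 = R$2391.00
  R$122.00 + 10.2% × (R$2391.00 − R$2000.00) = R$122.00 + 10.2% × R$391.00 = R$161.88
Workforce Levy: 3% × R$2391.00 = R$71.73
Total: R$161.88 + R$71.73 = R$233.61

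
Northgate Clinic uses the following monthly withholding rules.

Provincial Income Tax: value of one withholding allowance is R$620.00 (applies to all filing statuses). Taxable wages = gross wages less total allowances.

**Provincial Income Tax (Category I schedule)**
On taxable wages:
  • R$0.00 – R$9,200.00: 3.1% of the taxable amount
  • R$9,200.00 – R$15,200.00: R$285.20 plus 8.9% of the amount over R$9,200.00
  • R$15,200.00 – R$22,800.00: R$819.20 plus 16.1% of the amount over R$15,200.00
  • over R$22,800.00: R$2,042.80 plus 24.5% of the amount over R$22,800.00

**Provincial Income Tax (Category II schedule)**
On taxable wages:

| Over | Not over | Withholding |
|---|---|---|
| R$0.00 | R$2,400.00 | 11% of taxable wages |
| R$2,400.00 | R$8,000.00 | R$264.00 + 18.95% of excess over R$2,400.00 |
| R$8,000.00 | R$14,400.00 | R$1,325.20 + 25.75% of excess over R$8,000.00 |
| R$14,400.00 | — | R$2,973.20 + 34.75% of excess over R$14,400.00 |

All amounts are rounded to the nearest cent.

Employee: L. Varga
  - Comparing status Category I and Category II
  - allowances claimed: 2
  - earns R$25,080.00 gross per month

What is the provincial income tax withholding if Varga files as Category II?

Provincial Income Tax (Category II): taxable = R$25,080.00 − 2×R$620.00 = R$23,840.00
  R$2,973.20 + 34.75% × (R$23,840.00 − R$14,400.00) = R$2,973.20 + 34.75% × R$9,440.00 = R$6,253.60

R$6,253.60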